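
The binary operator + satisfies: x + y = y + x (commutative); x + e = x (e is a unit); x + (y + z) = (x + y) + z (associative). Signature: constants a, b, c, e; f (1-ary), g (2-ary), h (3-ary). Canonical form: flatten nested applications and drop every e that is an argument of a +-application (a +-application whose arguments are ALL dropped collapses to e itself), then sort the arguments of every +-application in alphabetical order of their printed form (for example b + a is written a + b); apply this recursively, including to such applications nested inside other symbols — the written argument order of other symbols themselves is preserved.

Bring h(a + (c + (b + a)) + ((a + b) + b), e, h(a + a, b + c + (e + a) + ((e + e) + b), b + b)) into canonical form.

Answer: h(a + a + a + b + b + b + c, e, h(a + a, a + b + b + c, b + b))

Derivation:
Work inside:  a + (c + (b + a)) + ((a + b) + b)
Flatten:  a + c + b + a + a + b + b
Sort:  a + a + a + b + b + b + c
Put back:  h(a + a + a + b + b + b + c, e, h(a + a, a + b + b + c, b + b))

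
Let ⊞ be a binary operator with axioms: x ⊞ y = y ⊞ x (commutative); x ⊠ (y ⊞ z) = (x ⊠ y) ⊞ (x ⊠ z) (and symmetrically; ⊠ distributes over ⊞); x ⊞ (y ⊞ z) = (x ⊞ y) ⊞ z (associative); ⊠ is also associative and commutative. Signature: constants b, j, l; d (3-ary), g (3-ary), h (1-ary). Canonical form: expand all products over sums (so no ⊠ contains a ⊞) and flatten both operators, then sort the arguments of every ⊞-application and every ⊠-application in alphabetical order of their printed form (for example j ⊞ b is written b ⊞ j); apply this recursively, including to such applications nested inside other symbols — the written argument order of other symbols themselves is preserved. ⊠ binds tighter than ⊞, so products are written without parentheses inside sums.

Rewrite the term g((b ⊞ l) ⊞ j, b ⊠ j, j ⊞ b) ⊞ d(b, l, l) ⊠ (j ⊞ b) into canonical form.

Expand products over sums:  g(b ⊞ j ⊞ l, b ⊠ j, b ⊞ j) ⊞ d(b, l, l) ⊠ j ⊞ b ⊠ d(b, l, l)
Sort:  b ⊠ d(b, l, l) ⊞ d(b, l, l) ⊠ j ⊞ g(b ⊞ j ⊞ l, b ⊠ j, b ⊞ j)

Answer: b ⊠ d(b, l, l) ⊞ d(b, l, l) ⊠ j ⊞ g(b ⊞ j ⊞ l, b ⊠ j, b ⊞ j)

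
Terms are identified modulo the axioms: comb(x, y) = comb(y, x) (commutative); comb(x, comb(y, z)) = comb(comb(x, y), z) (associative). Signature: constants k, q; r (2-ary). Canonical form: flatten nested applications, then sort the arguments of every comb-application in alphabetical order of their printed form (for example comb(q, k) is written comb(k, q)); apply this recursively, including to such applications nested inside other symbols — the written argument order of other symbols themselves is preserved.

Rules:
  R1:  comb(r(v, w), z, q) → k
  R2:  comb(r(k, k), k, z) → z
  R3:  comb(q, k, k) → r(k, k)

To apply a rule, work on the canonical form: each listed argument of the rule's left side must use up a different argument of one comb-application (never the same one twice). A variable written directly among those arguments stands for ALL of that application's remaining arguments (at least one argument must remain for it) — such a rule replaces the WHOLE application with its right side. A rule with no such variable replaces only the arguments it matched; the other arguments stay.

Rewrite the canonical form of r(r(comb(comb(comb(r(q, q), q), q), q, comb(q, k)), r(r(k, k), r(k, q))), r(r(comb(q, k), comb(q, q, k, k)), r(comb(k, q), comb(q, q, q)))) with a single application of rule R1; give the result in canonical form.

Answer: r(r(k, r(r(k, k), r(k, q))), r(r(comb(k, q), comb(k, k, q, q)), r(comb(k, q), comb(q, q, q))))

Derivation:
Canonical form:  r(r(comb(k, q, q, q, q, r(q, q)), r(r(k, k), r(k, q))), r(r(comb(k, q), comb(k, k, q, q)), r(comb(k, q), comb(q, q, q))))
R1 matches:  uses q, r(q, q);  v := q, w := q, z := comb(k, q, q, q)
Every leftover argument binds to the variable; the entire application is replaced.
Giving:  r(r(k, r(r(k, k), r(k, q))), r(r(comb(k, q), comb(k, k, q, q)), r(comb(k, q), comb(q, q, q))))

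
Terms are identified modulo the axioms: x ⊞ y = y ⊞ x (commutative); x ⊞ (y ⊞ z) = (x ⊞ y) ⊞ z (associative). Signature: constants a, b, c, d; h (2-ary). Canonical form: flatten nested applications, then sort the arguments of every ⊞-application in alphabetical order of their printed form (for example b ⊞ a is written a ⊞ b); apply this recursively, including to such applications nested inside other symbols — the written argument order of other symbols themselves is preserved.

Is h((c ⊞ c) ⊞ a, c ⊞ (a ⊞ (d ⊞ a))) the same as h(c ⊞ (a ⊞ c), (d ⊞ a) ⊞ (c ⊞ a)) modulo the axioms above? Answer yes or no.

Left:  h((c ⊞ c) ⊞ a, c ⊞ (a ⊞ (d ⊞ a)))
  Work inside:  c ⊞ (a ⊞ (d ⊞ a))
  Merge nested applications:  c ⊞ a ⊞ d ⊞ a
  Order the arguments:  a ⊞ a ⊞ c ⊞ d
  Reassemble:  h(a ⊞ c ⊞ c, a ⊞ a ⊞ c ⊞ d)
Right:  h(c ⊞ (a ⊞ c), (d ⊞ a) ⊞ (c ⊞ a))
  Descend into:  (d ⊞ a) ⊞ (c ⊞ a)
  Merge nested applications:  d ⊞ a ⊞ c ⊞ a
  Sort:  a ⊞ a ⊞ c ⊞ d
  Reassemble:  h(a ⊞ c ⊞ c, a ⊞ a ⊞ c ⊞ d)

Answer: yes — both canonical forms are h(a ⊞ c ⊞ c, a ⊞ a ⊞ c ⊞ d)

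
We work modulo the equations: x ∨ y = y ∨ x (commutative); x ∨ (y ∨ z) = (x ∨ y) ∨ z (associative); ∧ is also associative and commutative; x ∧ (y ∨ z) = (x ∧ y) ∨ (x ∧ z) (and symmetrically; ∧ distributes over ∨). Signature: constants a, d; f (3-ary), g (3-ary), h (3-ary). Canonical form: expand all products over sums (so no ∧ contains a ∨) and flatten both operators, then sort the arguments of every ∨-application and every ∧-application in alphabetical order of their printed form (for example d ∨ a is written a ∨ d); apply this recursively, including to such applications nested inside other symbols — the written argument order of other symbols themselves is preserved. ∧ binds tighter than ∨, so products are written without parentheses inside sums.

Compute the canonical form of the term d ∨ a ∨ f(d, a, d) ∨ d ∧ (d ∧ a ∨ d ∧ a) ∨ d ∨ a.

Answer: a ∨ a ∨ a ∧ d ∧ d ∨ a ∧ d ∧ d ∨ d ∨ d ∨ f(d, a, d)

Derivation:
Expand:  d ∨ a ∨ f(d, a, d) ∨ a ∧ d ∧ d ∨ a ∧ d ∧ d ∨ d ∨ a
Sort:  a ∨ a ∨ a ∧ d ∧ d ∨ a ∧ d ∧ d ∨ d ∨ d ∨ f(d, a, d)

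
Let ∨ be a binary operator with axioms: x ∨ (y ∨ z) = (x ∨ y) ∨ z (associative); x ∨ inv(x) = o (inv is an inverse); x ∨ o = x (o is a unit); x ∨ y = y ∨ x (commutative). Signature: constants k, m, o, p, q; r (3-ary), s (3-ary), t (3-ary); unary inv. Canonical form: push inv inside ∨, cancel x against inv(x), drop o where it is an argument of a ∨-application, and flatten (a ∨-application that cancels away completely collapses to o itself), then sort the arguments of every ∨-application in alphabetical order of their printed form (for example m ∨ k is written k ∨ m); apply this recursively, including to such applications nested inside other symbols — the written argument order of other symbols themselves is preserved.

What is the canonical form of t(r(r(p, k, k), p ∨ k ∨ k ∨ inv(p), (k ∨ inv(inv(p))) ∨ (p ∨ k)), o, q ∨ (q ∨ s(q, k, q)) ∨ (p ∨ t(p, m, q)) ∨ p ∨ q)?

Answer: t(r(r(p, k, k), k ∨ k, k ∨ k ∨ p ∨ p), o, p ∨ p ∨ q ∨ q ∨ q ∨ s(q, k, q) ∨ t(p, m, q))

Derivation:
Descend into:  q ∨ (q ∨ s(q, k, q)) ∨ (p ∨ t(p, m, q)) ∨ p ∨ q
Collect terms:  q ∨ q ∨ q ∨ s(q, k, q) ∨ p ∨ p ∨ t(p, m, q)
Order the arguments:  p ∨ p ∨ q ∨ q ∨ q ∨ s(q, k, q) ∨ t(p, m, q)
Put back:  t(r(r(p, k, k), k ∨ k, k ∨ k ∨ p ∨ p), o, p ∨ p ∨ q ∨ q ∨ q ∨ s(q, k, q) ∨ t(p, m, q))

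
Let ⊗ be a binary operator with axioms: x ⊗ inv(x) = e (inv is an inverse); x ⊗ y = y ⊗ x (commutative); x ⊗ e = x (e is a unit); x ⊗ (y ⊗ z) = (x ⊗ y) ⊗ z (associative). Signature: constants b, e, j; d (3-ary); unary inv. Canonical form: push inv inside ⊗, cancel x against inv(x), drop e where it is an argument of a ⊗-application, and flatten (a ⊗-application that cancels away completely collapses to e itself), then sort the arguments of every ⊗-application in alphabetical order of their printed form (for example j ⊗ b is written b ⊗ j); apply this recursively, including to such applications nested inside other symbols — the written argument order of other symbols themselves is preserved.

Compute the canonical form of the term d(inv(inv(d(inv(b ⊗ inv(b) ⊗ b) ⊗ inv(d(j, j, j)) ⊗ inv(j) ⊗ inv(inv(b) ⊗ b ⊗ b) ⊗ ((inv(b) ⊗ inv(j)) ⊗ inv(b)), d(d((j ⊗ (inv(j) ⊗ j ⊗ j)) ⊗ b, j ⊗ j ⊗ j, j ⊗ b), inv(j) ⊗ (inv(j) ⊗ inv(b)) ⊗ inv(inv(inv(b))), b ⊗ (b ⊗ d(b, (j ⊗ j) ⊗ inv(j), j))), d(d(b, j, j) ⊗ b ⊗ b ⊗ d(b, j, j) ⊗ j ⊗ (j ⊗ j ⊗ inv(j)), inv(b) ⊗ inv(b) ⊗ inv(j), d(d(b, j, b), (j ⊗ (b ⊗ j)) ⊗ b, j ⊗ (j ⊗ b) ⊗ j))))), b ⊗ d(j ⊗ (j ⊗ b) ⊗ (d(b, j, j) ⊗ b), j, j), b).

Answer: d(d(inv(b) ⊗ inv(b) ⊗ inv(b) ⊗ inv(b) ⊗ inv(d(j, j, j)) ⊗ inv(j) ⊗ inv(j), d(d(b ⊗ j ⊗ j, j ⊗ j ⊗ j, b ⊗ j), inv(b) ⊗ inv(b) ⊗ inv(j) ⊗ inv(j), b ⊗ b ⊗ d(b, j, j)), d(b ⊗ b ⊗ d(b, j, j) ⊗ d(b, j, j) ⊗ j ⊗ j, inv(b) ⊗ inv(b) ⊗ inv(j), d(d(b, j, b), b ⊗ b ⊗ j ⊗ j, b ⊗ j ⊗ j ⊗ j))), b ⊗ d(b ⊗ b ⊗ d(b, j, j) ⊗ j ⊗ j, j, j), b)

Derivation:
Work inside:  inv(b ⊗ inv(b) ⊗ b) ⊗ inv(d(j, j, j)) ⊗ inv(j) ⊗ inv(inv(b) ⊗ b ⊗ b) ⊗ ((inv(b) ⊗ inv(j)) ⊗ inv(b))
Push inv inside:  distribute inv over ⊗ and collapse double inv
Combine occurrences:  inv(b) ⊗ inv(b) ⊗ inv(b) ⊗ inv(b) ⊗ inv(d(j, j, j)) ⊗ inv(j) ⊗ inv(j)
Put back:  d(d(inv(b) ⊗ inv(b) ⊗ inv(b) ⊗ inv(b) ⊗ inv(d(j, j, j)) ⊗ inv(j) ⊗ inv(j), d(d(b ⊗ j ⊗ j, j ⊗ j ⊗ j, b ⊗ j), inv(b) ⊗ inv(b) ⊗ inv(j) ⊗ inv(j), b ⊗ b ⊗ d(b, j, j)), d(b ⊗ b ⊗ d(b, j, j) ⊗ d(b, j, j) ⊗ j ⊗ j, inv(b) ⊗ inv(b) ⊗ inv(j), d(d(b, j, b), b ⊗ b ⊗ j ⊗ j, b ⊗ j ⊗ j ⊗ j))), b ⊗ d(b ⊗ b ⊗ d(b, j, j) ⊗ j ⊗ j, j, j), b)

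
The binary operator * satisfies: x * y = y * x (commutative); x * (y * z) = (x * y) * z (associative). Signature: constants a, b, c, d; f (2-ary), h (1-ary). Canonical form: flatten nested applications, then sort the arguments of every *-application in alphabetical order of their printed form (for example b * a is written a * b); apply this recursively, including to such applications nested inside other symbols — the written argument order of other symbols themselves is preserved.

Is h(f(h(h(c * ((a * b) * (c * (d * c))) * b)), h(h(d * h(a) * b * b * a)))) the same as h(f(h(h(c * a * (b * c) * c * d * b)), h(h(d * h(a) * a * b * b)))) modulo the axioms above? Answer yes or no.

Left:  h(f(h(h(c * ((a * b) * (c * (d * c))) * b)), h(h(d * h(a) * b * b * a))))
  Focus inside:  c * ((a * b) * (c * (d * c))) * b
  Un-nest:  c * a * b * c * d * c * b
  Sort:  a * b * b * c * c * c * d
  Reassemble:  h(f(h(h(a * b * b * c * c * c * d)), h(h(a * b * b * d * h(a)))))
Right:  h(f(h(h(c * a * (b * c) * c * d * b)), h(h(d * h(a) * a * b * b))))
  Work inside:  c * a * (b * c) * c * d * b
  Flatten:  c * a * b * c * c * d * b
  Sort arguments:  a * b * b * c * c * c * d
  Rebuild:  h(f(h(h(a * b * b * c * c * c * d)), h(h(a * b * b * d * h(a)))))

Answer: yes — both canonical forms are h(f(h(h(a * b * b * c * c * c * d)), h(h(a * b * b * d * h(a)))))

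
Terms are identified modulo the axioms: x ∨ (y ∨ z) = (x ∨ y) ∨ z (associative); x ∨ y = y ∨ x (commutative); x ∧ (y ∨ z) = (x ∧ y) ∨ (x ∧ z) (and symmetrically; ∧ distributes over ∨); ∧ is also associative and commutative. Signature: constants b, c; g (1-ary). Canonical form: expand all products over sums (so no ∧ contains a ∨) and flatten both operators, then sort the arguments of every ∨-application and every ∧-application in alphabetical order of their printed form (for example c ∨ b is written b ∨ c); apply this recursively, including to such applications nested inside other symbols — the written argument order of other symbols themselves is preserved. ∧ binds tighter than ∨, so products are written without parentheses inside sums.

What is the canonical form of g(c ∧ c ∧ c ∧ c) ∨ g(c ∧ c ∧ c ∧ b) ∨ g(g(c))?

Merge nested applications:  g(c ∧ c ∧ c ∧ c) ∨ g(b ∧ c ∧ c ∧ c) ∨ g(g(c))
Sort arguments:  g(b ∧ c ∧ c ∧ c) ∨ g(c ∧ c ∧ c ∧ c) ∨ g(g(c))

Answer: g(b ∧ c ∧ c ∧ c) ∨ g(c ∧ c ∧ c ∧ c) ∨ g(g(c))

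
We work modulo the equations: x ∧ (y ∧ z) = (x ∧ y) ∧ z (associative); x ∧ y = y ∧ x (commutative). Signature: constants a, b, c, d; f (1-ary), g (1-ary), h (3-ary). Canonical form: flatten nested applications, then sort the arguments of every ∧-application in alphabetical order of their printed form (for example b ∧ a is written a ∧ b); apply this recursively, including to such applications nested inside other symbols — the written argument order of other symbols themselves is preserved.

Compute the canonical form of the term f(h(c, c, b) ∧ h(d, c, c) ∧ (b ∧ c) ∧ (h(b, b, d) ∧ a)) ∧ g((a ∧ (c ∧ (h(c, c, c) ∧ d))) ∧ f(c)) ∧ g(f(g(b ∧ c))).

Answer: f(a ∧ b ∧ c ∧ h(b, b, d) ∧ h(c, c, b) ∧ h(d, c, c)) ∧ g(a ∧ c ∧ d ∧ f(c) ∧ h(c, c, c)) ∧ g(f(g(b ∧ c)))

Derivation:
Inside:  f(h(c, c, b) ∧ h(d, c, c) ∧ (b ∧ c) ∧ (h(b, b, d) ∧ a))  →  f(a ∧ b ∧ c ∧ h(b, b, d) ∧ h(c, c, b) ∧ h(d, c, c))
Canonicalize subterm:  g((a ∧ (c ∧ (h(c, c, c) ∧ d))) ∧ f(c))  →  g(a ∧ c ∧ d ∧ f(c) ∧ h(c, c, c))
Sort arguments:  f(a ∧ b ∧ c ∧ h(b, b, d) ∧ h(c, c, b) ∧ h(d, c, c)) ∧ g(a ∧ c ∧ d ∧ f(c) ∧ h(c, c, c)) ∧ g(f(g(b ∧ c)))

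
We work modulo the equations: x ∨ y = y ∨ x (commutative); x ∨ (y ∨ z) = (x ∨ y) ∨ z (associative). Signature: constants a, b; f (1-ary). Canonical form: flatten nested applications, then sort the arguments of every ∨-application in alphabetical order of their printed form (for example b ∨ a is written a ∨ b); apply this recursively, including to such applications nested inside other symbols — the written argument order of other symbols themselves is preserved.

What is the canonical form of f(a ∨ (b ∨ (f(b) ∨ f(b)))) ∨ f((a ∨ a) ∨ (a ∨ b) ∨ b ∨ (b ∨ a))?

Answer: f(a ∨ a ∨ a ∨ a ∨ b ∨ b ∨ b) ∨ f(a ∨ b ∨ f(b) ∨ f(b))

Derivation:
Simplify inside:  f(a ∨ (b ∨ (f(b) ∨ f(b))))  →  f(a ∨ b ∨ f(b) ∨ f(b))
Simplify inside:  f((a ∨ a) ∨ (a ∨ b) ∨ b ∨ (b ∨ a))  →  f(a ∨ a ∨ a ∨ a ∨ b ∨ b ∨ b)
Order the arguments:  f(a ∨ a ∨ a ∨ a ∨ b ∨ b ∨ b) ∨ f(a ∨ b ∨ f(b) ∨ f(b))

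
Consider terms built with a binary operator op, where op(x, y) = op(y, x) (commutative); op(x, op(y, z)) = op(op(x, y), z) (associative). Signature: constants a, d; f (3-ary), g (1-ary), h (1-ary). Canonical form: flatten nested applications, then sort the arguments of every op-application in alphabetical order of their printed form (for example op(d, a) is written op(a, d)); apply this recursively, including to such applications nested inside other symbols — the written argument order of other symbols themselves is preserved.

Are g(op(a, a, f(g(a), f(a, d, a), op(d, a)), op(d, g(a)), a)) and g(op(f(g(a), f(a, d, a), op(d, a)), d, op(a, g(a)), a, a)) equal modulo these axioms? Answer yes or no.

Left:  g(op(a, a, f(g(a), f(a, d, a), op(d, a)), op(d, g(a)), a))
  Work inside:  op(a, a, f(g(a), f(a, d, a), op(d, a)), op(d, g(a)), a)
  Merge nested applications:  op(a, a, f(g(a), f(a, d, a), op(d, a)), d, g(a), a)
  Canonicalize subterm:  f(g(a), f(a, d, a), op(d, a))  →  f(g(a), f(a, d, a), op(a, d))
  Order the arguments:  op(a, a, a, d, f(g(a), f(a, d, a), op(a, d)), g(a))
  Rebuild:  g(op(a, a, a, d, f(g(a), f(a, d, a), op(a, d)), g(a)))
Right:  g(op(f(g(a), f(a, d, a), op(d, a)), d, op(a, g(a)), a, a))
  Work inside:  op(f(g(a), f(a, d, a), op(d, a)), d, op(a, g(a)), a, a)
  Merge nested applications:  op(f(g(a), f(a, d, a), op(d, a)), d, a, g(a), a, a)
  Inside:  f(g(a), f(a, d, a), op(d, a))  →  f(g(a), f(a, d, a), op(a, d))
  Sort:  op(a, a, a, d, f(g(a), f(a, d, a), op(a, d)), g(a))
  Rebuild:  g(op(a, a, a, d, f(g(a), f(a, d, a), op(a, d)), g(a)))

Answer: yes — both canonical forms are g(op(a, a, a, d, f(g(a), f(a, d, a), op(a, d)), g(a)))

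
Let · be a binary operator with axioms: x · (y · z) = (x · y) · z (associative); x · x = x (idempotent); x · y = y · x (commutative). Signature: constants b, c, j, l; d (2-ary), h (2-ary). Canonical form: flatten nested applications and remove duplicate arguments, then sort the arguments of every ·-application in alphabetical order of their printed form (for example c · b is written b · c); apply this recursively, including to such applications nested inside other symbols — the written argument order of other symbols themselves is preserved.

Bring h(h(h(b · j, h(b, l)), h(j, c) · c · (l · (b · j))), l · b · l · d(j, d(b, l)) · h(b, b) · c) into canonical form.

Answer: h(h(h(b · j, h(b, l)), b · c · h(j, c) · j · l), b · c · d(j, d(b, l)) · h(b, b) · l)

Derivation:
Work inside:  l · b · l · d(j, d(b, l)) · h(b, b) · c
Idempotence:  drop duplicate l
Sort arguments:  b · c · d(j, d(b, l)) · h(b, b) · l
Put back:  h(h(h(b · j, h(b, l)), b · c · h(j, c) · j · l), b · c · d(j, d(b, l)) · h(b, b) · l)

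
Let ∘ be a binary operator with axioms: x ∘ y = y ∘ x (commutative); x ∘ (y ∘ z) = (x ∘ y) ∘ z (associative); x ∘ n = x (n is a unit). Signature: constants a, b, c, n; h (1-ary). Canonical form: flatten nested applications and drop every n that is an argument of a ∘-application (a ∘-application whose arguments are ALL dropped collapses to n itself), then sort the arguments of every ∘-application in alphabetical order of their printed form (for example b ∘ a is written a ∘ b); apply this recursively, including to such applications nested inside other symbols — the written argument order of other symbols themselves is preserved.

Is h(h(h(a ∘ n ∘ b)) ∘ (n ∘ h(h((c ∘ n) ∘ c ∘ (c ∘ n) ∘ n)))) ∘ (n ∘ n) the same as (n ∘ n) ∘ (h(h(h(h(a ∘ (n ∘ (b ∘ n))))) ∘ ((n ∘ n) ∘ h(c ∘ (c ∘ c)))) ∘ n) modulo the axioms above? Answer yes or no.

Left:  h(h(h(a ∘ n ∘ b)) ∘ (n ∘ h(h((c ∘ n) ∘ c ∘ (c ∘ n) ∘ n)))) ∘ (n ∘ n)
  Merge nested applications:  h(h(h(a ∘ n ∘ b)) ∘ (n ∘ h(h((c ∘ n) ∘ c ∘ (c ∘ n) ∘ n)))) ∘ n ∘ n
  Canonicalize subterm:  h(h(h(a ∘ n ∘ b)) ∘ (n ∘ h(h((c ∘ n) ∘ c ∘ (c ∘ n) ∘ n))))  →  h(h(h(a ∘ b)) ∘ h(h(c ∘ c ∘ c)))
  Unit:  drop n (×2)
  Sort:  h(h(h(a ∘ b)) ∘ h(h(c ∘ c ∘ c)))
Right:  (n ∘ n) ∘ (h(h(h(h(a ∘ (n ∘ (b ∘ n))))) ∘ ((n ∘ n) ∘ h(c ∘ (c ∘ c)))) ∘ n)
  Flatten:  n ∘ n ∘ h(h(h(h(a ∘ (n ∘ (b ∘ n))))) ∘ ((n ∘ n) ∘ h(c ∘ (c ∘ c)))) ∘ n
  Canonicalize subterm:  h(h(h(h(a ∘ (n ∘ (b ∘ n))))) ∘ ((n ∘ n) ∘ h(c ∘ (c ∘ c))))  →  h(h(c ∘ c ∘ c) ∘ h(h(h(a ∘ b))))
  Drop the unit:  drop n (×3)
  Order the arguments:  h(h(c ∘ c ∘ c) ∘ h(h(h(a ∘ b))))

Answer: no — h(h(h(a ∘ b)) ∘ h(h(c ∘ c ∘ c))) vs h(h(c ∘ c ∘ c) ∘ h(h(h(a ∘ b))))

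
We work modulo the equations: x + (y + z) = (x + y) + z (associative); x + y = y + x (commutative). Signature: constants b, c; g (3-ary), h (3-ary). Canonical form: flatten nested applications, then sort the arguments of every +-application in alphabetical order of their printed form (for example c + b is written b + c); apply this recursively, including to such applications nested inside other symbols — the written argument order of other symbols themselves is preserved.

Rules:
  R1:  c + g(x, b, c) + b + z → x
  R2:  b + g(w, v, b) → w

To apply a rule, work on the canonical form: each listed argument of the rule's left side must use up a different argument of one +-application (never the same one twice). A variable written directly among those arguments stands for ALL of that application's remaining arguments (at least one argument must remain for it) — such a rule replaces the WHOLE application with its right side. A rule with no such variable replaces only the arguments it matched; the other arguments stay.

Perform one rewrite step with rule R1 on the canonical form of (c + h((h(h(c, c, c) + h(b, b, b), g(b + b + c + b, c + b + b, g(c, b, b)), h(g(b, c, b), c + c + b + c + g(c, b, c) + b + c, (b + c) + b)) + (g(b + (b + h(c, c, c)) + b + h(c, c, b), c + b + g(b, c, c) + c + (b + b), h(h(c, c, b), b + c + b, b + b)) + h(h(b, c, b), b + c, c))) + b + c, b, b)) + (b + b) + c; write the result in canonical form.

Canonical form:  b + b + c + c + h(b + c + g(b + b + b + h(c, c, b) + h(c, c, c), b + b + b + c + c + g(b, c, c), h(h(c, c, b), b + b + c, b + b)) + h(h(b, b, b) + h(c, c, c), g(b + b + b + c, b + b + c, g(c, b, b)), h(g(b, c, b), b + b + c + c + c + c + g(c, b, c), b + b + c)) + h(h(b, c, b), b + c, c), b, b)
R1 matches:  uses b, c, g(c, b, c);  x := c, z := b + c + c + c
The variable takes the whole remainder — replace the entire application.
New term:  b + b + c + c + h(b + c + g(b + b + b + h(c, c, b) + h(c, c, c), b + b + b + c + c + g(b, c, c), h(h(c, c, b), b + b + c, b + b)) + h(h(b, b, b) + h(c, c, c), g(b + b + b + c, b + b + c, g(c, b, b)), h(g(b, c, b), c, b + b + c)) + h(h(b, c, b), b + c, c), b, b)

Answer: b + b + c + c + h(b + c + g(b + b + b + h(c, c, b) + h(c, c, c), b + b + b + c + c + g(b, c, c), h(h(c, c, b), b + b + c, b + b)) + h(h(b, b, b) + h(c, c, c), g(b + b + b + c, b + b + c, g(c, b, b)), h(g(b, c, b), c, b + b + c)) + h(h(b, c, b), b + c, c), b, b)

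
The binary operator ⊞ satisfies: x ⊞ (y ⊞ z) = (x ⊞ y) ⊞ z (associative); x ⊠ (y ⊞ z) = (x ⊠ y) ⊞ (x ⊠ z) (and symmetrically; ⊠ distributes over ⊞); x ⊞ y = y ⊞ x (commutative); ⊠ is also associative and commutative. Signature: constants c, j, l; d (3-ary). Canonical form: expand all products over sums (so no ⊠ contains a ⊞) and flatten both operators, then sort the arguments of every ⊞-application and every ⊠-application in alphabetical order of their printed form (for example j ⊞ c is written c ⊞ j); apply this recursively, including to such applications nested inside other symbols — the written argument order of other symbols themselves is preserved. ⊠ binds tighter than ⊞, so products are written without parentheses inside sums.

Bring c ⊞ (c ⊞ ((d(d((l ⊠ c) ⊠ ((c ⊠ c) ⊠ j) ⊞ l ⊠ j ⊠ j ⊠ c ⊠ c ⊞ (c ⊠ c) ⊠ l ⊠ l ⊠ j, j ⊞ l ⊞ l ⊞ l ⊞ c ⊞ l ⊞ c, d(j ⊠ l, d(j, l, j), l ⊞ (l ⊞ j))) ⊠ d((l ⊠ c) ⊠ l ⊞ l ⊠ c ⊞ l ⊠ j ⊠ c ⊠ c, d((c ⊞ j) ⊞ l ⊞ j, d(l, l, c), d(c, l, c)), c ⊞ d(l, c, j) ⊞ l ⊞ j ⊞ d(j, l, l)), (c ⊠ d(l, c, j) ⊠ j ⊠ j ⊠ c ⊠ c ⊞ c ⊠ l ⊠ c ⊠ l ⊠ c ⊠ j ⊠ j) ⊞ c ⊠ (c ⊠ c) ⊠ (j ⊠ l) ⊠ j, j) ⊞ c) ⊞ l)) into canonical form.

Merge nested applications:  c ⊞ c ⊞ d(d(c ⊠ c ⊠ c ⊠ j ⊠ l ⊞ c ⊠ c ⊠ j ⊠ j ⊠ l ⊞ c ⊠ c ⊠ j ⊠ l ⊠ l, c ⊞ c ⊞ j ⊞ l ⊞ l ⊞ l ⊞ l, d(j ⊠ l, d(j, l, j), j ⊞ l ⊞ l)) ⊠ d(c ⊠ c ⊠ j ⊠ l ⊞ c ⊠ l ⊞ c ⊠ l ⊠ l, d(c ⊞ j ⊞ j ⊞ l, d(l, l, c), d(c, l, c)), c ⊞ d(j, l, l) ⊞ d(l, c, j) ⊞ j ⊞ l), c ⊠ c ⊠ c ⊠ d(l, c, j) ⊠ j ⊠ j ⊞ c ⊠ c ⊠ c ⊠ j ⊠ j ⊠ l ⊞ c ⊠ c ⊠ c ⊠ j ⊠ j ⊠ l ⊠ l, j) ⊞ c ⊞ l
Sort:  c ⊞ c ⊞ c ⊞ d(d(c ⊠ c ⊠ c ⊠ j ⊠ l ⊞ c ⊠ c ⊠ j ⊠ j ⊠ l ⊞ c ⊠ c ⊠ j ⊠ l ⊠ l, c ⊞ c ⊞ j ⊞ l ⊞ l ⊞ l ⊞ l, d(j ⊠ l, d(j, l, j), j ⊞ l ⊞ l)) ⊠ d(c ⊠ c ⊠ j ⊠ l ⊞ c ⊠ l ⊞ c ⊠ l ⊠ l, d(c ⊞ j ⊞ j ⊞ l, d(l, l, c), d(c, l, c)), c ⊞ d(j, l, l) ⊞ d(l, c, j) ⊞ j ⊞ l), c ⊠ c ⊠ c ⊠ d(l, c, j) ⊠ j ⊠ j ⊞ c ⊠ c ⊠ c ⊠ j ⊠ j ⊠ l ⊞ c ⊠ c ⊠ c ⊠ j ⊠ j ⊠ l ⊠ l, j) ⊞ l

Answer: c ⊞ c ⊞ c ⊞ d(d(c ⊠ c ⊠ c ⊠ j ⊠ l ⊞ c ⊠ c ⊠ j ⊠ j ⊠ l ⊞ c ⊠ c ⊠ j ⊠ l ⊠ l, c ⊞ c ⊞ j ⊞ l ⊞ l ⊞ l ⊞ l, d(j ⊠ l, d(j, l, j), j ⊞ l ⊞ l)) ⊠ d(c ⊠ c ⊠ j ⊠ l ⊞ c ⊠ l ⊞ c ⊠ l ⊠ l, d(c ⊞ j ⊞ j ⊞ l, d(l, l, c), d(c, l, c)), c ⊞ d(j, l, l) ⊞ d(l, c, j) ⊞ j ⊞ l), c ⊠ c ⊠ c ⊠ d(l, c, j) ⊠ j ⊠ j ⊞ c ⊠ c ⊠ c ⊠ j ⊠ j ⊠ l ⊞ c ⊠ c ⊠ c ⊠ j ⊠ j ⊠ l ⊠ l, j) ⊞ l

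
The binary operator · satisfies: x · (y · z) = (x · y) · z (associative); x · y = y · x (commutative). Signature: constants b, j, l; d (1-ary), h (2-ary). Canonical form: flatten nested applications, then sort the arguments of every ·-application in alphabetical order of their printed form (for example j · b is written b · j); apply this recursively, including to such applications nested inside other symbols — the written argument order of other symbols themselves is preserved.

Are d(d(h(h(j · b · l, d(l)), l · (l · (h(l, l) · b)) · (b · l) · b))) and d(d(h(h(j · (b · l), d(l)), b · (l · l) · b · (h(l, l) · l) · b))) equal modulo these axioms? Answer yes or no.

Left:  d(d(h(h(j · b · l, d(l)), l · (l · (h(l, l) · b)) · (b · l) · b)))
  Focus inside:  l · (l · (h(l, l) · b)) · (b · l) · b
  Flatten:  l · l · h(l, l) · b · b · l · b
  Order the arguments:  b · b · b · h(l, l) · l · l · l
  Rebuild:  d(d(h(h(b · j · l, d(l)), b · b · b · h(l, l) · l · l · l)))
Right:  d(d(h(h(j · (b · l), d(l)), b · (l · l) · b · (h(l, l) · l) · b)))
  Work inside:  b · (l · l) · b · (h(l, l) · l) · b
  Un-nest:  b · l · l · b · h(l, l) · l · b
  Sort arguments:  b · b · b · h(l, l) · l · l · l
  Reassemble:  d(d(h(h(b · j · l, d(l)), b · b · b · h(l, l) · l · l · l)))

Answer: yes — both canonical forms are d(d(h(h(b · j · l, d(l)), b · b · b · h(l, l) · l · l · l)))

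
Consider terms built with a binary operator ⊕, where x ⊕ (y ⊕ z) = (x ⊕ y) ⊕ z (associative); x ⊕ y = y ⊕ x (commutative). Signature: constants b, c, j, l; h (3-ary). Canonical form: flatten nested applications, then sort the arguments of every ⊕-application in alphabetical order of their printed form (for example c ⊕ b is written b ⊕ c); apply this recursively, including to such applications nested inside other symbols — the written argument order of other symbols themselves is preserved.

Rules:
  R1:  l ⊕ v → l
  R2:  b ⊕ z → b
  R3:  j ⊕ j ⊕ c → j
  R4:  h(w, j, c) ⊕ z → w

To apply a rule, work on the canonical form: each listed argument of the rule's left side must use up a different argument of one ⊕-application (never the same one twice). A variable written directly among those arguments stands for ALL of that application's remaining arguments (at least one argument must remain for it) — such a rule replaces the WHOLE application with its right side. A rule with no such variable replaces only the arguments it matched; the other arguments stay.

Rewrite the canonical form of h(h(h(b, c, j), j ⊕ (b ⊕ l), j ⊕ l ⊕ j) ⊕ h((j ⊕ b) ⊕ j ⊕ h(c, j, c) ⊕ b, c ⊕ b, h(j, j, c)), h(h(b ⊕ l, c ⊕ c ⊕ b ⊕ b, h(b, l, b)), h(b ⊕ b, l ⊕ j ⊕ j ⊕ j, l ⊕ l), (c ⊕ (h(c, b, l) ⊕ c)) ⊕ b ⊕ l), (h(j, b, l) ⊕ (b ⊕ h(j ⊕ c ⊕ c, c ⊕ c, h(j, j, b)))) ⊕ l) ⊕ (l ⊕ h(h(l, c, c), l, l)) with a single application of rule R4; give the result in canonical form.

Answer: h(h(c, b ⊕ c, h(j, j, c)) ⊕ h(h(b, c, j), b ⊕ j ⊕ l, j ⊕ j ⊕ l), h(h(b ⊕ l, b ⊕ b ⊕ c ⊕ c, h(b, l, b)), h(b ⊕ b, j ⊕ j ⊕ j ⊕ l, l ⊕ l), b ⊕ c ⊕ c ⊕ h(c, b, l) ⊕ l), b ⊕ h(c ⊕ c ⊕ j, c ⊕ c, h(j, j, b)) ⊕ h(j, b, l) ⊕ l) ⊕ h(h(l, c, c), l, l) ⊕ l

Derivation:
Canonical form:  h(h(b ⊕ b ⊕ h(c, j, c) ⊕ j ⊕ j, b ⊕ c, h(j, j, c)) ⊕ h(h(b, c, j), b ⊕ j ⊕ l, j ⊕ j ⊕ l), h(h(b ⊕ l, b ⊕ b ⊕ c ⊕ c, h(b, l, b)), h(b ⊕ b, j ⊕ j ⊕ j ⊕ l, l ⊕ l), b ⊕ c ⊕ c ⊕ h(c, b, l) ⊕ l), b ⊕ h(c ⊕ c ⊕ j, c ⊕ c, h(j, j, b)) ⊕ h(j, b, l) ⊕ l) ⊕ h(h(l, c, c), l, l) ⊕ l
Match R4:  consume h(c, j, c);  w := c, z := b ⊕ b ⊕ j ⊕ j
The extension variable absorbs all remaining arguments, so the whole application is rewritten.
New term:  h(h(c, b ⊕ c, h(j, j, c)) ⊕ h(h(b, c, j), b ⊕ j ⊕ l, j ⊕ j ⊕ l), h(h(b ⊕ l, b ⊕ b ⊕ c ⊕ c, h(b, l, b)), h(b ⊕ b, j ⊕ j ⊕ j ⊕ l, l ⊕ l), b ⊕ c ⊕ c ⊕ h(c, b, l) ⊕ l), b ⊕ h(c ⊕ c ⊕ j, c ⊕ c, h(j, j, b)) ⊕ h(j, b, l) ⊕ l) ⊕ h(h(l, c, c), l, l) ⊕ l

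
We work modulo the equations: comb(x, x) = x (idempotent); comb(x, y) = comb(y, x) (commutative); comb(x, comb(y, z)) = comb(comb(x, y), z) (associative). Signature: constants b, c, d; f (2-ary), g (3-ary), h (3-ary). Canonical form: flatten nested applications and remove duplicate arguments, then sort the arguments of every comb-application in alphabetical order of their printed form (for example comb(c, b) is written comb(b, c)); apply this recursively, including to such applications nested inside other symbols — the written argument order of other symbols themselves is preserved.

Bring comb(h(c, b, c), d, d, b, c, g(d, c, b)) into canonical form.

Drop duplicates:  drop duplicate d
Sort:  comb(b, c, d, g(d, c, b), h(c, b, c))

Answer: comb(b, c, d, g(d, c, b), h(c, b, c))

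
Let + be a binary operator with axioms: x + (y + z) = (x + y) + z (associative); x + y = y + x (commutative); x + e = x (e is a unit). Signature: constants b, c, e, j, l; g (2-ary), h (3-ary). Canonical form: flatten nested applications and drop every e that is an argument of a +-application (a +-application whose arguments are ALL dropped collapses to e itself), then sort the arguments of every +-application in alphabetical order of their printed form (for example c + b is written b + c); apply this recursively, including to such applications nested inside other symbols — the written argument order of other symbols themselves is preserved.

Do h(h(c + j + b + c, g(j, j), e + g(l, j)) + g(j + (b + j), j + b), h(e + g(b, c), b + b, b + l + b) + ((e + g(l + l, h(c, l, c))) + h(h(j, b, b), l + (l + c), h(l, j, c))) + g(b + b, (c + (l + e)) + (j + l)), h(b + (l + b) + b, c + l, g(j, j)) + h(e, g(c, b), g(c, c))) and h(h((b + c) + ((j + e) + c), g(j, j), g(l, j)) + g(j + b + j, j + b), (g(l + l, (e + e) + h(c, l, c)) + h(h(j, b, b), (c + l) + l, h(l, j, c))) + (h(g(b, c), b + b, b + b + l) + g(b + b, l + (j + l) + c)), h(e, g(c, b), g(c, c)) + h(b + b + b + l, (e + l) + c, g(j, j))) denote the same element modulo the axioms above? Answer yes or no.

Answer: yes — both canonical forms are h(g(b + j + j, b + j) + h(b + c + c + j, g(j, j), g(l, j)), g(b + b, c + j + l + l) + g(l + l, h(c, l, c)) + h(g(b, c), b + b, b + b + l) + h(h(j, b, b), c + l + l, h(l, j, c)), h(b + b + b + l, c + l, g(j, j)) + h(e, g(c, b), g(c, c)))

Derivation:
Left:  h(h(c + j + b + c, g(j, j), e + g(l, j)) + g(j + (b + j), j + b), h(e + g(b, c), b + b, b + l + b) + ((e + g(l + l, h(c, l, c))) + h(h(j, b, b), l + (l + c), h(l, j, c))) + g(b + b, (c + (l + e)) + (j + l)), h(b + (l + b) + b, c + l, g(j, j)) + h(e, g(c, b), g(c, c)))
  Focus inside:  h(e + g(b, c), b + b, b + l + b) + ((e + g(l + l, h(c, l, c))) + h(h(j, b, b), l + (l + c), h(l, j, c))) + g(b + b, (c + (l + e)) + (j + l))
  Un-nest:  h(e + g(b, c), b + b, b + l + b) + e + g(l + l, h(c, l, c)) + h(h(j, b, b), l + (l + c), h(l, j, c)) + g(b + b, (c + (l + e)) + (j + l))
  Inside:  h(e + g(b, c), b + b, b + l + b)  →  h(g(b, c), b + b, b + b + l)
  Simplify inside:  h(h(j, b, b), l + (l + c), h(l, j, c))  →  h(h(j, b, b), c + l + l, h(l, j, c))
  Simplify inside:  g(b + b, (c + (l + e)) + (j + l))  →  g(b + b, c + j + l + l)
  Units out:  drop e
  Order the arguments:  g(b + b, c + j + l + l) + g(l + l, h(c, l, c)) + h(g(b, c), b + b, b + b + l) + h(h(j, b, b), c + l + l, h(l, j, c))
  Reassemble:  h(g(b + j + j, b + j) + h(b + c + c + j, g(j, j), g(l, j)), g(b + b, c + j + l + l) + g(l + l, h(c, l, c)) + h(g(b, c), b + b, b + b + l) + h(h(j, b, b), c + l + l, h(l, j, c)), h(b + b + b + l, c + l, g(j, j)) + h(e, g(c, b), g(c, c)))
Right:  h(h((b + c) + ((j + e) + c), g(j, j), g(l, j)) + g(j + b + j, j + b), (g(l + l, (e + e) + h(c, l, c)) + h(h(j, b, b), (c + l) + l, h(l, j, c))) + (h(g(b, c), b + b, b + b + l) + g(b + b, l + (j + l) + c)), h(e, g(c, b), g(c, c)) + h(b + b + b + l, (e + l) + c, g(j, j)))
  Focus inside:  (g(l + l, (e + e) + h(c, l, c)) + h(h(j, b, b), (c + l) + l, h(l, j, c))) + (h(g(b, c), b + b, b + b + l) + g(b + b, l + (j + l) + c))
  Flatten:  g(l + l, (e + e) + h(c, l, c)) + h(h(j, b, b), (c + l) + l, h(l, j, c)) + h(g(b, c), b + b, b + b + l) + g(b + b, l + (j + l) + c)
  Inside:  g(l + l, (e + e) + h(c, l, c))  →  g(l + l, h(c, l, c))
  Canonicalize subterm:  h(h(j, b, b), (c + l) + l, h(l, j, c))  →  h(h(j, b, b), c + l + l, h(l, j, c))
  Simplify inside:  g(b + b, l + (j + l) + c)  →  g(b + b, c + j + l + l)
  Order the arguments:  g(b + b, c + j + l + l) + g(l + l, h(c, l, c)) + h(g(b, c), b + b, b + b + l) + h(h(j, b, b), c + l + l, h(l, j, c))
  Reassemble:  h(g(b + j + j, b + j) + h(b + c + c + j, g(j, j), g(l, j)), g(b + b, c + j + l + l) + g(l + l, h(c, l, c)) + h(g(b, c), b + b, b + b + l) + h(h(j, b, b), c + l + l, h(l, j, c)), h(b + b + b + l, c + l, g(j, j)) + h(e, g(c, b), g(c, c)))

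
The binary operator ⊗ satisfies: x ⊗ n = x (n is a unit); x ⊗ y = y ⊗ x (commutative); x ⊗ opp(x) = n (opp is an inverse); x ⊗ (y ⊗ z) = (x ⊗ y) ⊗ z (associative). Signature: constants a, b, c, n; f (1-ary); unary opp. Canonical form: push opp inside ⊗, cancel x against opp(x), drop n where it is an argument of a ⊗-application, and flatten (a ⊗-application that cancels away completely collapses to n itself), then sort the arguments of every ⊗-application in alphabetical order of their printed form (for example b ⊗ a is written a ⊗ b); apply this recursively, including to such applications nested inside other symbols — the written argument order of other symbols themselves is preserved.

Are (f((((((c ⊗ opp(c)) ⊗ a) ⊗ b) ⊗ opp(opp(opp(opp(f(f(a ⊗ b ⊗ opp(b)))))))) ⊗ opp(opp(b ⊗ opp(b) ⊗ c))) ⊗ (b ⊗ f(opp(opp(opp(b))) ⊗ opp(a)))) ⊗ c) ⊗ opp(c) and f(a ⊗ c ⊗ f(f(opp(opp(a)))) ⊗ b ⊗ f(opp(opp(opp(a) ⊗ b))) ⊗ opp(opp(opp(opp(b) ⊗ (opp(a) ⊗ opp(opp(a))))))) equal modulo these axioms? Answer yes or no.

Answer: no — f(a ⊗ b ⊗ b ⊗ c ⊗ f(f(a)) ⊗ f(opp(a) ⊗ opp(b))) vs f(a ⊗ b ⊗ b ⊗ c ⊗ f(b ⊗ opp(a)) ⊗ f(f(a)))

Derivation:
Left:  (f((((((c ⊗ opp(c)) ⊗ a) ⊗ b) ⊗ opp(opp(opp(opp(f(f(a ⊗ b ⊗ opp(b)))))))) ⊗ opp(opp(b ⊗ opp(b) ⊗ c))) ⊗ (b ⊗ f(opp(opp(opp(b))) ⊗ opp(a)))) ⊗ c) ⊗ opp(c)
  Push opp inside:  distribute opp over ⊗ and collapse double opp
  Inverses cancel:  c cancels
  Collect:  f(a ⊗ b ⊗ b ⊗ c ⊗ f(f(a)) ⊗ f(opp(a) ⊗ opp(b)))
Right:  f(a ⊗ c ⊗ f(f(opp(opp(a)))) ⊗ b ⊗ f(opp(opp(opp(a) ⊗ b))) ⊗ opp(opp(opp(opp(b) ⊗ (opp(a) ⊗ opp(opp(a)))))))
  Work inside:  a ⊗ c ⊗ f(f(opp(opp(a)))) ⊗ b ⊗ f(opp(opp(opp(a) ⊗ b))) ⊗ opp(opp(opp(opp(b) ⊗ (opp(a) ⊗ opp(opp(a))))))
  Push opp inside:  distribute opp over ⊗ and collapse double opp
  Collect terms:  a ⊗ c ⊗ f(f(a)) ⊗ b ⊗ b ⊗ f(b ⊗ opp(a))
  Order the arguments:  a ⊗ b ⊗ b ⊗ c ⊗ f(b ⊗ opp(a)) ⊗ f(f(a))
  Put back:  f(a ⊗ b ⊗ b ⊗ c ⊗ f(b ⊗ opp(a)) ⊗ f(f(a)))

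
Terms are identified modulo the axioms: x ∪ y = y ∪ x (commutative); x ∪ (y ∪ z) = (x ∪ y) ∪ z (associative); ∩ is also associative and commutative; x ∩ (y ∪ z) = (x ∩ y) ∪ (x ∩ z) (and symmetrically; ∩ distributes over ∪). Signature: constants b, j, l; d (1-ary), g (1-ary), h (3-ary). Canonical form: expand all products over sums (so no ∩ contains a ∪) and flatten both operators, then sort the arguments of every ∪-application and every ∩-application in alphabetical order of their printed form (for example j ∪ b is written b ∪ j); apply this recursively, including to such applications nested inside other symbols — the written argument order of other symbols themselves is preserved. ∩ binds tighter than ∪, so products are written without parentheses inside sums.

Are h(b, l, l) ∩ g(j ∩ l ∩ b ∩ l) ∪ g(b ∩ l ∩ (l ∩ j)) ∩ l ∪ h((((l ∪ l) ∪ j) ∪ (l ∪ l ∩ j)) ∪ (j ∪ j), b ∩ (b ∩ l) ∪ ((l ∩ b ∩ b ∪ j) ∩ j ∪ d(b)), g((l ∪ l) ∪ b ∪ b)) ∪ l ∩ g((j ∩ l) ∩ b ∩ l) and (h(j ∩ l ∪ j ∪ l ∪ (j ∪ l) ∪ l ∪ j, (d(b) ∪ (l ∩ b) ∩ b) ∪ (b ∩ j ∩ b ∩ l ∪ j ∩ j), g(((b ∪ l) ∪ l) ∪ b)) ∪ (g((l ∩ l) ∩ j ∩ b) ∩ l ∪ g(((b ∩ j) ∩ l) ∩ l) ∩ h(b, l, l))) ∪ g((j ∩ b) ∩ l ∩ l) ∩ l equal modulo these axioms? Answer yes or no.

Left:  h(b, l, l) ∩ g(j ∩ l ∩ b ∩ l) ∪ g(b ∩ l ∩ (l ∩ j)) ∩ l ∪ h((((l ∪ l) ∪ j) ∪ (l ∪ l ∩ j)) ∪ (j ∪ j), b ∩ (b ∩ l) ∪ ((l ∩ b ∩ b ∪ j) ∩ j ∪ d(b)), g((l ∪ l) ∪ b ∪ b)) ∪ l ∩ g((j ∩ l) ∩ b ∩ l)
  Expand products over sums:  g(b ∩ j ∩ l ∩ l) ∩ h(b, l, l) ∪ g(b ∩ j ∩ l ∩ l) ∩ l ∪ h(j ∪ j ∪ j ∪ j ∩ l ∪ l ∪ l ∪ l, b ∩ b ∩ j ∩ l ∪ b ∩ b ∩ l ∪ d(b) ∪ j ∩ j, g(b ∪ b ∪ l ∪ l)) ∪ g(b ∩ j ∩ l ∩ l) ∩ l
  Sort arguments:  g(b ∩ j ∩ l ∩ l) ∩ h(b, l, l) ∪ g(b ∩ j ∩ l ∩ l) ∩ l ∪ g(b ∩ j ∩ l ∩ l) ∩ l ∪ h(j ∪ j ∪ j ∪ j ∩ l ∪ l ∪ l ∪ l, b ∩ b ∩ j ∩ l ∪ b ∩ b ∩ l ∪ d(b) ∪ j ∩ j, g(b ∪ b ∪ l ∪ l))
Right:  (h(j ∩ l ∪ j ∪ l ∪ (j ∪ l) ∪ l ∪ j, (d(b) ∪ (l ∩ b) ∩ b) ∪ (b ∩ j ∩ b ∩ l ∪ j ∩ j), g(((b ∪ l) ∪ l) ∪ b)) ∪ (g((l ∩ l) ∩ j ∩ b) ∩ l ∪ g(((b ∩ j) ∩ l) ∩ l) ∩ h(b, l, l))) ∪ g((j ∩ b) ∩ l ∩ l) ∩ l
  Merge nested applications:  h(j ∪ j ∪ j ∪ j ∩ l ∪ l ∪ l ∪ l, b ∩ b ∩ j ∩ l ∪ b ∩ b ∩ l ∪ d(b) ∪ j ∩ j, g(b ∪ b ∪ l ∪ l)) ∪ g(b ∩ j ∩ l ∩ l) ∩ l ∪ g(b ∩ j ∩ l ∩ l) ∩ h(b, l, l) ∪ g(b ∩ j ∩ l ∩ l) ∩ l
  Order the arguments:  g(b ∩ j ∩ l ∩ l) ∩ h(b, l, l) ∪ g(b ∩ j ∩ l ∩ l) ∩ l ∪ g(b ∩ j ∩ l ∩ l) ∩ l ∪ h(j ∪ j ∪ j ∪ j ∩ l ∪ l ∪ l ∪ l, b ∩ b ∩ j ∩ l ∪ b ∩ b ∩ l ∪ d(b) ∪ j ∩ j, g(b ∪ b ∪ l ∪ l))

Answer: yes — both canonical forms are g(b ∩ j ∩ l ∩ l) ∩ h(b, l, l) ∪ g(b ∩ j ∩ l ∩ l) ∩ l ∪ g(b ∩ j ∩ l ∩ l) ∩ l ∪ h(j ∪ j ∪ j ∪ j ∩ l ∪ l ∪ l ∪ l, b ∩ b ∩ j ∩ l ∪ b ∩ b ∩ l ∪ d(b) ∪ j ∩ j, g(b ∪ b ∪ l ∪ l))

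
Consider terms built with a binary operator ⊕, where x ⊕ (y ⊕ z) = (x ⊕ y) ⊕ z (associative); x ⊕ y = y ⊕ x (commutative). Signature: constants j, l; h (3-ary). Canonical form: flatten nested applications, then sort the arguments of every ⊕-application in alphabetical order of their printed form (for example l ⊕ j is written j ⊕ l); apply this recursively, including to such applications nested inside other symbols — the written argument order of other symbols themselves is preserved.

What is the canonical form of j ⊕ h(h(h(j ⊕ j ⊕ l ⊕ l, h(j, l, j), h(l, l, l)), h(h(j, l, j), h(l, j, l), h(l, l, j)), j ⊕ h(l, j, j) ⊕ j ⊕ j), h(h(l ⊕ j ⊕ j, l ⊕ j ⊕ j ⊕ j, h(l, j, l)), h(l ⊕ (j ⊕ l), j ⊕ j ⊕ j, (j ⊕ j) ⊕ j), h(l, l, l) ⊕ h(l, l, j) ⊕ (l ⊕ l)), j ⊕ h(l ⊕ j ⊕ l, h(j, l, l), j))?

Canonicalize subterm:  h(h(h(j ⊕ j ⊕ l ⊕ l, h(j, l, j), h(l, l, l)), h(h(j, l, j), h(l, j, l), h(l, l, j)), j ⊕ h(l, j, j) ⊕ j ⊕ j), h(h(l ⊕ j ⊕ j, l ⊕ j ⊕ j ⊕ j, h(l, j, l)), h(l ⊕ (j ⊕ l), j ⊕ j ⊕ j, (j ⊕ j) ⊕ j), h(l, l, l) ⊕ h(l, l, j) ⊕ (l ⊕ l)), j ⊕ h(l ⊕ j ⊕ l, h(j, l, l), j))  →  h(h(h(j ⊕ j ⊕ l ⊕ l, h(j, l, j), h(l, l, l)), h(h(j, l, j), h(l, j, l), h(l, l, j)), h(l, j, j) ⊕ j ⊕ j ⊕ j), h(h(j ⊕ j ⊕ l, j ⊕ j ⊕ j ⊕ l, h(l, j, l)), h(j ⊕ l ⊕ l, j ⊕ j ⊕ j, j ⊕ j ⊕ j), h(l, l, j) ⊕ h(l, l, l) ⊕ l ⊕ l), h(j ⊕ l ⊕ l, h(j, l, l), j) ⊕ j)
Sort arguments:  h(h(h(j ⊕ j ⊕ l ⊕ l, h(j, l, j), h(l, l, l)), h(h(j, l, j), h(l, j, l), h(l, l, j)), h(l, j, j) ⊕ j ⊕ j ⊕ j), h(h(j ⊕ j ⊕ l, j ⊕ j ⊕ j ⊕ l, h(l, j, l)), h(j ⊕ l ⊕ l, j ⊕ j ⊕ j, j ⊕ j ⊕ j), h(l, l, j) ⊕ h(l, l, l) ⊕ l ⊕ l), h(j ⊕ l ⊕ l, h(j, l, l), j) ⊕ j) ⊕ j

Answer: h(h(h(j ⊕ j ⊕ l ⊕ l, h(j, l, j), h(l, l, l)), h(h(j, l, j), h(l, j, l), h(l, l, j)), h(l, j, j) ⊕ j ⊕ j ⊕ j), h(h(j ⊕ j ⊕ l, j ⊕ j ⊕ j ⊕ l, h(l, j, l)), h(j ⊕ l ⊕ l, j ⊕ j ⊕ j, j ⊕ j ⊕ j), h(l, l, j) ⊕ h(l, l, l) ⊕ l ⊕ l), h(j ⊕ l ⊕ l, h(j, l, l), j) ⊕ j) ⊕ j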